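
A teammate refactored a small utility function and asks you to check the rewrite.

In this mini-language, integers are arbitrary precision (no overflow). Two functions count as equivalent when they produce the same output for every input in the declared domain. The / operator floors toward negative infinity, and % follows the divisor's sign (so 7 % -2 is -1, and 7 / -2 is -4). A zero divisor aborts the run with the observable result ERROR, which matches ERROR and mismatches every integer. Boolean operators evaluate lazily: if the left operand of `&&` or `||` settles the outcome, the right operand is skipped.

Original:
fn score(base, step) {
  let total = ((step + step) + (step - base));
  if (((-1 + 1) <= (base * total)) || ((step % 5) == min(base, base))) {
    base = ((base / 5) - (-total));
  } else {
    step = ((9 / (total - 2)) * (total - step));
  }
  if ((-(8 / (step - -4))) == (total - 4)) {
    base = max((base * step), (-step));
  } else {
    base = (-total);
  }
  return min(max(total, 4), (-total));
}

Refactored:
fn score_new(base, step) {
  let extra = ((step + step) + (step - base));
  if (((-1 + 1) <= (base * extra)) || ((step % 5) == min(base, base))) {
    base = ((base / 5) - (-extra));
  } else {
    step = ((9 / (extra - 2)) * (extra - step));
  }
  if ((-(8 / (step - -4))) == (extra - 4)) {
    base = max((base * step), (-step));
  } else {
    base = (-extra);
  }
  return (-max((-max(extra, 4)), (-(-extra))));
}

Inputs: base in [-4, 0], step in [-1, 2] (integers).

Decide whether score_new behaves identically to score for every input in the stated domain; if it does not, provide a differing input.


Equivalent — the differences include local variable names differ; also min/max/abs usage differs, yet no declared input distinguishes the two.
As a probe, take base=0, step=2: score runs total = 6; (((-1 + 1) <= (base * total)) || ((step % 5) == min(base, base))) -> true; base = 6; ((-(8 / (step - -4))) == (total - 4)) -> false; base = -6; return -6; score_new runs extra = 6; (((-1 + 1) <= (base * extra)) || ((step % 5) == min(base, base))) -> true; base = 6; ((-(8 / (step - -4))) == (extra - 4)) -> false; base = -6; return -6; both end at -6.
An exhaustive pass over the 20 declared inputs shows identical outputs.
verdict: equivalent


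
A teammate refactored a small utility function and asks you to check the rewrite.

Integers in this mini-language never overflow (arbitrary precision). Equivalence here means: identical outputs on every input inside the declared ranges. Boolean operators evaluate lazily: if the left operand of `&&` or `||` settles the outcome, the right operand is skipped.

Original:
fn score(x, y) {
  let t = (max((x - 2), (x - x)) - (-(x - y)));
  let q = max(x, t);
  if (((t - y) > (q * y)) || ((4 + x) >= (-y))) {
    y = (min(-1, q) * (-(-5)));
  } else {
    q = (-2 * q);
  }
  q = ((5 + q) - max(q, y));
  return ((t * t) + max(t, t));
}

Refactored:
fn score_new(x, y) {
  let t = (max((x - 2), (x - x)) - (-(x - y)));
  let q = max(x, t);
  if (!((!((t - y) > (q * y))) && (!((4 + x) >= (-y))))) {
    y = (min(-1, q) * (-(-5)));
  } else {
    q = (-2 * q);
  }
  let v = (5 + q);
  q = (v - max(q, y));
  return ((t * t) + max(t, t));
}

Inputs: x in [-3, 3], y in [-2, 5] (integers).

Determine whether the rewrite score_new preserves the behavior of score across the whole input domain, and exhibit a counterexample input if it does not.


This is a faithful refactor — local variable names differ; also boolean connective usage differs; also statement counts differ, but the computed results match everywhere.
One worked example (x=1, y=0) — score: t=1, then q=1, then (((t - y) > (q * y)) || ((4 + x) >= (-y))) is true, then y=-5, then q=5, then returns 2; score_new: t=1, then q=1, then (!((!((t - y) > (q * y))) && (!((4 + x) >= (-y))))) is true, then y=-5, then v=6, then q=5, then returns 2; agreement on 2.
An exhaustive pass over the 56 declared inputs shows identical outputs.
verdict: equivalent


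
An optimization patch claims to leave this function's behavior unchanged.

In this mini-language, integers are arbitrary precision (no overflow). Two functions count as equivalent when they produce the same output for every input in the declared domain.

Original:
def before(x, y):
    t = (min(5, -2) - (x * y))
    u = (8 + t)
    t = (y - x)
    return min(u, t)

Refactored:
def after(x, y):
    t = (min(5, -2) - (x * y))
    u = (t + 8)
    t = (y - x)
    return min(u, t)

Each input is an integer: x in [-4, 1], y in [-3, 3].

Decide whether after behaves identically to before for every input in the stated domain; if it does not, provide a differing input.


The two are interchangeable: same computation, different form, and every declared input agrees.
As a probe, take x=-2, y=0: before runs t = -2; u = 6; t = 2; return 2; after runs t = -2; u = 6; t = 2; return 2; both end at 2.
Checked all 42 inputs in the declared domain: the outputs agree on every one.
verdict: equivalent


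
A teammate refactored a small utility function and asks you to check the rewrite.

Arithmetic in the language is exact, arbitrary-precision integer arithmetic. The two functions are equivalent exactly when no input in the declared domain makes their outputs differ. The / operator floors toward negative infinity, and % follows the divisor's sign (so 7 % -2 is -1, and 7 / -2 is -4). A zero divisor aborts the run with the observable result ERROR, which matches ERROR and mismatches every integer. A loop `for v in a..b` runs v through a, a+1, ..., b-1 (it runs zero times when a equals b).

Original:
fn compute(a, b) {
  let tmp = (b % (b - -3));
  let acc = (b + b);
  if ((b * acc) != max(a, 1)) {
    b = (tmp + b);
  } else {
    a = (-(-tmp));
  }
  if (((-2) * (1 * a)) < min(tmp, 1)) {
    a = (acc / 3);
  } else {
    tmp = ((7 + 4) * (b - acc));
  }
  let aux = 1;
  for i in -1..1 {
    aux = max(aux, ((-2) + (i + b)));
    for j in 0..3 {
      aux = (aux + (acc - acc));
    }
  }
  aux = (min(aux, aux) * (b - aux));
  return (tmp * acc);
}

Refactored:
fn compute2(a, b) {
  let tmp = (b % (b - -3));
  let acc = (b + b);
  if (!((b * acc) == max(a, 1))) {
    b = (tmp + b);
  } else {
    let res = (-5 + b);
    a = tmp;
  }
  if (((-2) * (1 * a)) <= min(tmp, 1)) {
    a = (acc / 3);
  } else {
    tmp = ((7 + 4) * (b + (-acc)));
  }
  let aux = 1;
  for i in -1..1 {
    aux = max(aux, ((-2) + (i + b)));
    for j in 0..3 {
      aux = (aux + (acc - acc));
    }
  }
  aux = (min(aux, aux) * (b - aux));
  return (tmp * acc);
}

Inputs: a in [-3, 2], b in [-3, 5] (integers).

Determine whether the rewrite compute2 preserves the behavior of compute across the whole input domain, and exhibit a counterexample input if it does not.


a=0, b=-2 yields -88 from compute but 0 from compute2.
verdict: not equivalent; witness: a=0, b=-2


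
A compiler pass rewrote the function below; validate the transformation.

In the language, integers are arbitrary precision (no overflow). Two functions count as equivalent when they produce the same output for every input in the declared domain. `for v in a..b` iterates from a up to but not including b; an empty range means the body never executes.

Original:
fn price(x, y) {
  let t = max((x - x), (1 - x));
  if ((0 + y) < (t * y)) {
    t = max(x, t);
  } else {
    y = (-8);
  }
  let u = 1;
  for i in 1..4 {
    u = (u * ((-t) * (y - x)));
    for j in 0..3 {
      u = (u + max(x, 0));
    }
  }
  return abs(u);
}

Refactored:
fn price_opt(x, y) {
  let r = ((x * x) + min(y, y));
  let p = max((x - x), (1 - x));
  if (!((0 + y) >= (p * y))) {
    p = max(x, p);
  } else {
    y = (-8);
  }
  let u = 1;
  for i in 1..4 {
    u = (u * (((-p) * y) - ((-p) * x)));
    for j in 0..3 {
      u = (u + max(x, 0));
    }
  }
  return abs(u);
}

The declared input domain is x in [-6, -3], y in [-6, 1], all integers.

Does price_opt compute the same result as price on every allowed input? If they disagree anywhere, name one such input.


Side by side, the visible changes include: arithmetic usage differs, plus min/max/abs usage differs, plus statement counts differ, plus comparison usage differs, plus local variable names differ, plus boolean connective usage differs.
As a probe, take x=-5, y=-5: price runs t=6, then ((0 + y) < (t * y)) is false, then y=-8, then u=1, then (i=1), then u=18, then (j=0), then u=18, then (j=1), then u=18, then (j=2), then u=18, then (i=2), then u=324, then (j=0), then u=324, then (j=1), then u=324, then (j=2), then u=324, then (i=3), then u=5832, then (j=0), then u=5832, then (j=1), then u=5832, then (j=2), then u=5832, then returns 5832; price_opt runs r=20, then p=6, then (!((0 + y) >= (p * y))) is false, then y=-8, then u=1, then (i=1), then u=18, then (j=0), then u=18, then (j=1), then u=18, then (j=2), then u=18, then (i=2), then u=324, then (j=0), then u=324, then (j=1), then u=324, then (j=2), then u=324, then (i=3), then u=5832, then (j=0), then u=5832, then (j=1), then u=5832, then (j=2), then u=5832, then returns 5832; both end at 5832.
Checked all 32 inputs in the declared domain: the outputs agree on every one.
verdict: equivalent


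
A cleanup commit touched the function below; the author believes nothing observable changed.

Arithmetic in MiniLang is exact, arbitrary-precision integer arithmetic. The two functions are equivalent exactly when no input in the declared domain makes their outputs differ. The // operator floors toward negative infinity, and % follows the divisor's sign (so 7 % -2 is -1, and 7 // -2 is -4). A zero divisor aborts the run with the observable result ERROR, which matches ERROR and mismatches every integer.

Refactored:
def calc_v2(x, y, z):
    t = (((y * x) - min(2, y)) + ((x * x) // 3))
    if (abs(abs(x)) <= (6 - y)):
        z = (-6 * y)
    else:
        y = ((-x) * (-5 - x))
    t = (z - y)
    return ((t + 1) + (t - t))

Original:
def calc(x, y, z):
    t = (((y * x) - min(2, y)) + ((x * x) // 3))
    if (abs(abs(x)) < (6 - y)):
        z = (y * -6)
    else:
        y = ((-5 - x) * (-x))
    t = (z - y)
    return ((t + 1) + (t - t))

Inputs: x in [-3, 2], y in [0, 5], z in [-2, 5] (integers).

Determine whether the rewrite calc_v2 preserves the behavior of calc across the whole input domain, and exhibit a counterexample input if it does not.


Try x=-3, y=3, z=-2.
calc: t = -8; (abs(abs(x)) < (6 - y)) -> false; y = -6; t = 4; return 5
calc_v2: t = -8; (abs(abs(x)) <= (6 - y)) -> true; z = -18; t = -21; return -20
5 against -20: the behavior changed.
verdict: not equivalent; witness: x=-3, y=3, z=-2


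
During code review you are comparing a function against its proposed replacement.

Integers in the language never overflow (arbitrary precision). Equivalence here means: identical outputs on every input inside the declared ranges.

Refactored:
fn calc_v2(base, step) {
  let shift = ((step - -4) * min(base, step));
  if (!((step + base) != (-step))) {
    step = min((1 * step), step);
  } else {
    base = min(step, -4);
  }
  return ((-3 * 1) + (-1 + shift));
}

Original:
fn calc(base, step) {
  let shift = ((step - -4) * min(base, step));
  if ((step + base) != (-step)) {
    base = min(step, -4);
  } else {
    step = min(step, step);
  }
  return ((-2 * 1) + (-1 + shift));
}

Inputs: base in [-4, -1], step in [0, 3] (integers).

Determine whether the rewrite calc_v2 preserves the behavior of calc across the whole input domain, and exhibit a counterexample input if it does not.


Evaluate both at base=-4, step=0.
calc: shift becomes -16; next ((step + base) != (-step)) evaluates to true; next base becomes -4; next final value -19
calc_v2: shift becomes -16; next (!((step + base) != (-step))) evaluates to false; next base becomes -4; next final value -20
-19 vs -20 — the two versions disagree here.
verdict: not equivalent; witness: base=-4, step=0


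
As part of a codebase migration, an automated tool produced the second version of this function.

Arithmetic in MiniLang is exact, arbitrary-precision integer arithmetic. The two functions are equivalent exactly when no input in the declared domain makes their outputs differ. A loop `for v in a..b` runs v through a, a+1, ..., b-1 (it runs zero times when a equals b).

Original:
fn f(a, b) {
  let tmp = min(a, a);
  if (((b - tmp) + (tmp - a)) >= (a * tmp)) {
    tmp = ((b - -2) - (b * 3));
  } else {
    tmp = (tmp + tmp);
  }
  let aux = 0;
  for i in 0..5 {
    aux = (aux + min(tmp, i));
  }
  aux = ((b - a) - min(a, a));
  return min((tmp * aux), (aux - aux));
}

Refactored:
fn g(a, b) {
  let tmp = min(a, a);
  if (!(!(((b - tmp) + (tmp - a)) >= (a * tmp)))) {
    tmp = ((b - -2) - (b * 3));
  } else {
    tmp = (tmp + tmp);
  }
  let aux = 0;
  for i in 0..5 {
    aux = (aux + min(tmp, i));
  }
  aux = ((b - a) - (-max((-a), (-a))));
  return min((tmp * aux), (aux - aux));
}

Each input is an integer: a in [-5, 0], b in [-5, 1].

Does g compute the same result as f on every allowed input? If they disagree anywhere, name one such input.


Behavior is preserved: although boolean connective usage differs; min/max/abs usage differs, the outputs never diverge.
Tracing a=-2, b=-3: f: tmp becomes -2; next (((b - tmp) + (tmp - a)) >= (a * tmp)) evaluates to false; next tmp becomes -4; next aux becomes 0; next at i=0:; next aux becomes -4; next at i=1:; next aux becomes -8; next at i=2:; next aux becomes -12; next at i=3:; next aux becomes -16; next at i=4:; next aux becomes -20; next aux becomes 1; next final value -4 | g: tmp becomes -2; next (!(!(((b - tmp) + (tmp - a)) >= (a * tmp)))) evaluates to false; next tmp becomes -4; next aux becomes 0; next at i=0:; next aux becomes -4; next at i=1:; next aux becomes -8; next at i=2:; next aux becomes -12; next at i=3:; next aux becomes -16; next at i=4:; next aux becomes -20; next aux becomes 1; next final value -4 — matching result -4.
Sweeping the whole domain (42 inputs) finds no disagreement.
verdict: equivalent


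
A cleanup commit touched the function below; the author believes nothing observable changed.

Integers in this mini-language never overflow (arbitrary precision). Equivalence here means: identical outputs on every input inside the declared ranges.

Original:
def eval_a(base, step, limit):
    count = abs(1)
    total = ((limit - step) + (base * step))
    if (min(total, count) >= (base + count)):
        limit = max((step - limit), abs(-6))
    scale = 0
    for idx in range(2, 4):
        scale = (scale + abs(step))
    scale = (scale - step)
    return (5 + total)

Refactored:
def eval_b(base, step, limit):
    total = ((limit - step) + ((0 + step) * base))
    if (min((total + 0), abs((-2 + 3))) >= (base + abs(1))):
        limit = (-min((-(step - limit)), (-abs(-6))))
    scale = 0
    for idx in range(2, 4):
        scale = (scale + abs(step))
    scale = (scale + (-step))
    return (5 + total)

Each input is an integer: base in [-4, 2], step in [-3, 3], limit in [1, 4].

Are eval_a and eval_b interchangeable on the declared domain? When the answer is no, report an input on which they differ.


The two versions differ — the changes include constant usage differs; also statement counts differ; also local variable names differ; also arithmetic usage differs; also min/max/abs usage differs.
One worked example (base=-4, step=-1, limit=2) — eval_a: count := 1 | total := 7 | (min(total, count) >= (base + count)): true | limit := 6 | scale := 0 | iter idx=2: | scale := 1 | iter idx=3: | scale := 2 | scale := 3 | result 12; eval_b: total := 7 | (min((total + 0), abs((-2 + 3))) >= (base + abs(1))): true | limit := 6 | scale := 0 | iter idx=2: | scale := 1 | iter idx=3: | scale := 2 | scale := 3 | result 12; agreement on 12.
Across all 196 domain points the two functions coincide.
verdict: equivalent


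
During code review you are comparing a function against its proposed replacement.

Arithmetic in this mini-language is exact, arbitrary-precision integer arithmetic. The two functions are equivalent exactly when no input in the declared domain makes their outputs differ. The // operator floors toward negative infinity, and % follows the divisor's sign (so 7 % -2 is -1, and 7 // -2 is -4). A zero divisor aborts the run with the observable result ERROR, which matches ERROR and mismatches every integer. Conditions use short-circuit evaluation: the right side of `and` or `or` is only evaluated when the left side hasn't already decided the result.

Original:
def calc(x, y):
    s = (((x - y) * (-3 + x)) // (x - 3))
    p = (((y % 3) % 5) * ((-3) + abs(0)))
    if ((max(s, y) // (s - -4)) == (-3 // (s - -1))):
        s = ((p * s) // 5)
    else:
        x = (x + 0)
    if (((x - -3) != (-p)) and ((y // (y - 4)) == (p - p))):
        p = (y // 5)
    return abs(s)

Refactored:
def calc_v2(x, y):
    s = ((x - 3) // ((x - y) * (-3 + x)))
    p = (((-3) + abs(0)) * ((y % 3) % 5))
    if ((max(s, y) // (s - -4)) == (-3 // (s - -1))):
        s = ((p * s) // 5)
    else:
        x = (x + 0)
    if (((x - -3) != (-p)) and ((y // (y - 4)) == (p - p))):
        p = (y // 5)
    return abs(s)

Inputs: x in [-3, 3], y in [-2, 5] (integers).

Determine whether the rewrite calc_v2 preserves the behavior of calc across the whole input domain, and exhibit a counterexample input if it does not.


The rewrite breaks on x=-3, y=-1, where the results are 2 and ERROR.
calc: s := -2 | p := -6 | ((max(s, y) // (s - -4)) == (-3 // (s - -1))): false | x := -3 | (((x - -3) != (-p)) and ((y // (y - 4)) == (p - p))): true | p := -1 | result 2
calc_v2: s := -1 | p := -6 | divide-by-zero, output ERROR
verdict: not equivalent; witness: x=-3, y=-1


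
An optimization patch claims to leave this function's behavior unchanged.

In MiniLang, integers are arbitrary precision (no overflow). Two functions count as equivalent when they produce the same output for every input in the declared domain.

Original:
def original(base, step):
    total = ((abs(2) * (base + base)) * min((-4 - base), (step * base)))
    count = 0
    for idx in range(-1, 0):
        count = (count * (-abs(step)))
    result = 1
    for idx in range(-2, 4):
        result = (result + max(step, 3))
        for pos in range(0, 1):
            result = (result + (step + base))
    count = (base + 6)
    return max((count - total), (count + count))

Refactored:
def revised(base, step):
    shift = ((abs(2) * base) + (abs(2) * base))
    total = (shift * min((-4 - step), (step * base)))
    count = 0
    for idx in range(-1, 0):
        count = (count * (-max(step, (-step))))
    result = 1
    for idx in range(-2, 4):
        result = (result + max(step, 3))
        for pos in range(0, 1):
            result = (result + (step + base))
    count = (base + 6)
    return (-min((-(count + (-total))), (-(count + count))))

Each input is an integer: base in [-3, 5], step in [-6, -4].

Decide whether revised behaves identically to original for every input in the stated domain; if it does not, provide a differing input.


The rewrite breaks on base=-3, step=-6, where the results are 6 and 27.
original: total = 12; count = 0; [idx=-1]; count = 0; result = 1; [idx=-2]; result = 4; [pos=0]; result = -5; [idx=-1]; result = -2; [pos=0]; result = -11; [idx=0]; result = -8; [pos=0]; result = -17; [idx=1]; result = -14; [pos=0]; result = -23; [idx=2]; result = -20; [pos=0]; result = -29; [idx=3]; result = -26; [pos=0]; result = -35; count = 3; return 6
revised: shift = -12; total = -24; count = 0; [idx=-1]; count = 0; result = 1; [idx=-2]; result = 4; [pos=0]; result = -5; [idx=-1]; result = -2; [pos=0]; result = -11; [idx=0]; result = -8; [pos=0]; result = -17; [idx=1]; result = -14; [pos=0]; result = -23; [idx=2]; result = -20; [pos=0]; result = -29; [idx=3]; result = -26; [pos=0]; result = -35; count = 3; return 27
verdict: not equivalent; witness: base=-3, step=-6


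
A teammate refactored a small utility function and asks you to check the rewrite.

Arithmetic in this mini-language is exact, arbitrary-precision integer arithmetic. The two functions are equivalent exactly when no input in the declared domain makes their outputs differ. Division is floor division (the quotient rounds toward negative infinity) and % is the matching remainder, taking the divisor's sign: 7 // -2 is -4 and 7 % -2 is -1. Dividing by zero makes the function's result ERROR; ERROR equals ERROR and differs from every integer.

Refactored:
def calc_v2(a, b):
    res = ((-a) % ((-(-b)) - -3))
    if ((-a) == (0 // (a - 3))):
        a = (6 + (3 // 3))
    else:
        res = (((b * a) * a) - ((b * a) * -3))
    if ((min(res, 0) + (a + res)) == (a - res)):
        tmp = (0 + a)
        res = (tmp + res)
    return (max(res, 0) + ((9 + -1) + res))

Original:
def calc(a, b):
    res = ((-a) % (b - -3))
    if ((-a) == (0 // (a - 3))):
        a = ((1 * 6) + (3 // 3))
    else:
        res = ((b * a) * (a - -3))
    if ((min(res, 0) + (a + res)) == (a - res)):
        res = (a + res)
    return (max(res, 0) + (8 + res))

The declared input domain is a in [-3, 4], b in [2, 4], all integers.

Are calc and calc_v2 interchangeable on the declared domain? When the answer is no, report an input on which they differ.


The two versions differ — the changes include constant usage differs, statement counts differ, arithmetic usage differs, local variable names differ.
Tracing a=-2, b=2: calc: res=2, then ((-a) == (0 // (a - 3))) is false, then res=-4, then ((min(res, 0) + (a + res)) == (a - res)) is false, then returns 4 | calc_v2: res=2, then ((-a) == (0 // (a - 3))) is false, then res=-4, then ((min(res, 0) + (a + res)) == (a - res)) is false, then returns 4 — matching result 4.
Across all 24 domain points the two functions coincide.
verdict: equivalent


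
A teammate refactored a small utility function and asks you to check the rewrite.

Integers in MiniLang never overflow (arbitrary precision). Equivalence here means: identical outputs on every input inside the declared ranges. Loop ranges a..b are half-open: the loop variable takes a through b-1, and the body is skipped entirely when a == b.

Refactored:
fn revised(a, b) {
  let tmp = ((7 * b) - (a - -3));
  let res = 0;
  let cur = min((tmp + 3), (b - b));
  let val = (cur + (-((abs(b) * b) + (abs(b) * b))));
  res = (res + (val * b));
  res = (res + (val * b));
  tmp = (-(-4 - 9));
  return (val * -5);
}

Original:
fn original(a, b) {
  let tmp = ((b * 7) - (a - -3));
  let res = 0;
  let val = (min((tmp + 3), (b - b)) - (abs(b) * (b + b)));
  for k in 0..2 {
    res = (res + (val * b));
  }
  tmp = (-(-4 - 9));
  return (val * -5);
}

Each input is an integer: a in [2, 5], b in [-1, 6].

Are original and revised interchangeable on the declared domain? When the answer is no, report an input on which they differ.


Side by side, the visible changes include: local variable names differ, plus arithmetic usage differs, plus loop structure differs, plus statement counts differ, plus min/max/abs usage differs.
One worked example (a=3, b=-1) — original: tmp = -13; res = 0; val = -8; [k=0]; res = 8; [k=1]; res = 16; tmp = 13; return 40; revised: tmp = -13; res = 0; cur = -10; val = -8; res = 8; res = 16; tmp = 13; return 40; agreement on 40.
Every one of the 32 inputs gives matching results.
verdict: equivalent


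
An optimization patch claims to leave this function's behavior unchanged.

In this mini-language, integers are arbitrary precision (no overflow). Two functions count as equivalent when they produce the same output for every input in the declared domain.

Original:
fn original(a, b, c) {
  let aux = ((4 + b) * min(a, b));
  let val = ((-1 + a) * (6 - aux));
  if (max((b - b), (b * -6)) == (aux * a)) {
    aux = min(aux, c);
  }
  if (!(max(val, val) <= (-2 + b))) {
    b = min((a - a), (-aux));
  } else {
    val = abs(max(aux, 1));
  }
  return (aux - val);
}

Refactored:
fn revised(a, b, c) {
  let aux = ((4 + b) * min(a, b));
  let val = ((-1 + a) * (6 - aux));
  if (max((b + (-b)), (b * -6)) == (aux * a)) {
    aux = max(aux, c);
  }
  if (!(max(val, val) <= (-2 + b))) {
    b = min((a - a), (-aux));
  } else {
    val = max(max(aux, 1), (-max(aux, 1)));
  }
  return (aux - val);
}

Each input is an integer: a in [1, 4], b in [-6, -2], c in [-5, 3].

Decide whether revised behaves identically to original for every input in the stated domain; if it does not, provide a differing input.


At a=3, b=-6, c=-5: original gives -6, revised gives 0.
verdict: not equivalent; witness: a=3, b=-6, c=-5


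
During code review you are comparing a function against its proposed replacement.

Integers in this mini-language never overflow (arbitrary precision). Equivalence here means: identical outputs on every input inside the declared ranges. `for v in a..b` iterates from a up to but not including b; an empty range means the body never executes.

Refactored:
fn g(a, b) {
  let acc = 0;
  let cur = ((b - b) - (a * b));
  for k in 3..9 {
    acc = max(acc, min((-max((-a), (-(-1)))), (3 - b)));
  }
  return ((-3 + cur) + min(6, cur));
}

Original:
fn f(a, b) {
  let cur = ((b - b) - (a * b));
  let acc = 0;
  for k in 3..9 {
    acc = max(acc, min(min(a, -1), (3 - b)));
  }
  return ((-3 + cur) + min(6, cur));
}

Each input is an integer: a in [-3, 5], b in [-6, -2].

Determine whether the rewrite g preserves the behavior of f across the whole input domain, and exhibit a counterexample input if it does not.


Differences: min/max/abs usage differs — yet all 45 inputs agree.
verdict: equivalent


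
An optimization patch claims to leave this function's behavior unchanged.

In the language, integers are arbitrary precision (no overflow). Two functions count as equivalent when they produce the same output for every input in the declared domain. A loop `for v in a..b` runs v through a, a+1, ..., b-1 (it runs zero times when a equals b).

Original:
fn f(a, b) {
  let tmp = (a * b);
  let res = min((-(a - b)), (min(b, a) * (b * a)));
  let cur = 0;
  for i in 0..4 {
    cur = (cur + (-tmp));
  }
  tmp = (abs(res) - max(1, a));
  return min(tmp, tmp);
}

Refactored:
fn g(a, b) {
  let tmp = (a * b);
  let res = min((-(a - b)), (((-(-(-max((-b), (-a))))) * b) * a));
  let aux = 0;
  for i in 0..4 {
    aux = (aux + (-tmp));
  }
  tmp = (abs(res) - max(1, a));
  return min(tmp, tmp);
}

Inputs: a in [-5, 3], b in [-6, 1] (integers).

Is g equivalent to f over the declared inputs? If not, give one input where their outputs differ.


Reading the diff, among the changes: local variable names differ, plus min/max/abs usage differs.
Spot check at a=0, b=-5 — f: tmp=0, then res=-5, then cur=0, then (i=0), then cur=0, then (i=1), then cur=0, then (i=2), then cur=0, then (i=3), then cur=0, then tmp=4, then returns 4. g: tmp=0, then res=-5, then aux=0, then (i=0), then aux=0, then (i=1), then aux=0, then (i=2), then aux=0, then (i=3), then aux=0, then tmp=4, then returns 4. Both give 4.
An exhaustive pass over the 72 declared inputs shows identical outputs.
verdict: equivalent


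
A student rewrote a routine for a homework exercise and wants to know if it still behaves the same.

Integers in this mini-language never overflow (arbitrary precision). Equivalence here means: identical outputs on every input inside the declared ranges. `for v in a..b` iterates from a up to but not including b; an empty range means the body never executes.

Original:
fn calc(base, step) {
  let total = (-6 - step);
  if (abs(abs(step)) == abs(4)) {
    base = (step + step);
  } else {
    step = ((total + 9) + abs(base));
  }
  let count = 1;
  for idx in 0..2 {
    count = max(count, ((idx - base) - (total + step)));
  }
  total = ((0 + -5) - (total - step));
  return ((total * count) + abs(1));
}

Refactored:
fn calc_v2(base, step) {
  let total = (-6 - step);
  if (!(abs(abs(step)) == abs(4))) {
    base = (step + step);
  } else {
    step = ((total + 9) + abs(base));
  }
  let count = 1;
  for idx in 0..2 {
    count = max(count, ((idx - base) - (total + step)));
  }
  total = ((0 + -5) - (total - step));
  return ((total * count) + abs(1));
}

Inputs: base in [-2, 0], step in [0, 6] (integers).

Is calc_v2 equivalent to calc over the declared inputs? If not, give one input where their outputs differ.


There is a counterexample at base=-2, step=0: 25 on one side, 8 on the other.
calc: total := -6 | (abs(abs(step)) == abs(4)): false | step := 5 | count := 1 | iter idx=0: | count := 3 | iter idx=1: | count := 4 | total := 6 | result 25
calc_v2: total := -6 | (!(abs(abs(step)) == abs(4))): true | base := 0 | count := 1 | iter idx=0: | count := 6 | iter idx=1: | count := 7 | total := 1 | result 8
verdict: not equivalent; witness: base=-2, step=0


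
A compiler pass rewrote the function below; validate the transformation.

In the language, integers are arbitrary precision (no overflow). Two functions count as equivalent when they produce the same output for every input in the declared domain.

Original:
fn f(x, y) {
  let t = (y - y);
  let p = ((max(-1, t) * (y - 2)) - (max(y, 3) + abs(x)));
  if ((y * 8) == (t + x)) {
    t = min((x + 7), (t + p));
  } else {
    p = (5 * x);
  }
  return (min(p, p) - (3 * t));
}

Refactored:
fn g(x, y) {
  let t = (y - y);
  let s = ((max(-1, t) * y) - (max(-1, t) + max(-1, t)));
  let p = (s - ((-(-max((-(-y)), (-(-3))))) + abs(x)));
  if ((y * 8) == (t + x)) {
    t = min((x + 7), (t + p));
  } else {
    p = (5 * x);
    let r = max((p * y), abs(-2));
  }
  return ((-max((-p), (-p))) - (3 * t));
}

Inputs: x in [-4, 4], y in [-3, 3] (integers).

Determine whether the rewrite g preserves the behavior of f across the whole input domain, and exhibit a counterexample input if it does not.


Side by side, the visible changes include: arithmetic usage differs; also local variable names differ; also statement counts differ; also min/max/abs usage differs; also constant usage differs.
As a probe, take x=2, y=3: f runs t := 0 | p := -5 | ((y * 8) == (t + x)): false | p := 10 | result 10; g runs t := 0 | s := 0 | p := -5 | ((y * 8) == (t + x)): false | p := 10 | r := 30 | result 10; both end at 10.
Every one of the 63 inputs gives matching results.
verdict: equivalent


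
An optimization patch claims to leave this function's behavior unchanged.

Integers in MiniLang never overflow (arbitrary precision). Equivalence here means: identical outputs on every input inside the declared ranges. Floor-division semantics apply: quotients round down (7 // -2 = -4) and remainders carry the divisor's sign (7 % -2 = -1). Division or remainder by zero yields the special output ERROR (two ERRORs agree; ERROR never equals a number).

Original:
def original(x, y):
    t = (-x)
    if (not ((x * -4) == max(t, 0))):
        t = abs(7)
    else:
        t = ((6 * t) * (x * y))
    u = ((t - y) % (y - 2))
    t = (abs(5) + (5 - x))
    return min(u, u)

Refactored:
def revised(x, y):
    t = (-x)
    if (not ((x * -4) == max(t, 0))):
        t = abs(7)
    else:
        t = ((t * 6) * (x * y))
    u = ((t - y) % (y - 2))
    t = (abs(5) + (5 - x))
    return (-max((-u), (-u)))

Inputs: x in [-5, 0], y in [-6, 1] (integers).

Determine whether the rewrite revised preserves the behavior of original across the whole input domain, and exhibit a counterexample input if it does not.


Side by side, the visible changes include: min/max/abs usage differs.
Tracing x=0, y=0: original: t=0, then (not ((x * -4) == max(t, 0))) is false, then t=0, then u=0, then t=10, then returns 0 | revised: t=0, then (not ((x * -4) == max(t, 0))) is false, then t=0, then u=0, then t=10, then returns 0 — matching result 0.
Across all 48 domain points the two functions coincide.
verdict: equivalent


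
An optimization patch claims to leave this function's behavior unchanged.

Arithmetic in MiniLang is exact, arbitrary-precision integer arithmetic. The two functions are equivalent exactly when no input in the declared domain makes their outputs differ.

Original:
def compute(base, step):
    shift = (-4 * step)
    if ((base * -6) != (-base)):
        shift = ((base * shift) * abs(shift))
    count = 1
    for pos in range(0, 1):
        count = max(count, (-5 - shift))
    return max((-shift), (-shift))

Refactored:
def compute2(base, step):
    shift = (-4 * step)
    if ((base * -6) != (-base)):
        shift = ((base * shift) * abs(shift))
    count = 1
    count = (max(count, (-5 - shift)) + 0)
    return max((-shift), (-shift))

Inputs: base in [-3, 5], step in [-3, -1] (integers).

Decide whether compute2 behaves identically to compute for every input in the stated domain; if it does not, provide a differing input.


Side by side, the visible changes include: statement counts differ; also constant usage differs; also local variable names differ; also loop structure differs; also arithmetic usage differs.
Tracing base=2, step=-2: compute: shift becomes 8; next ((base * -6) != (-base)) evaluates to true; next shift becomes 128; next count becomes 1; next at pos=0:; next count becomes 1; next final value -128 | compute2: shift becomes 8; next ((base * -6) != (-base)) evaluates to true; next shift becomes 128; next count becomes 1; next count becomes 1; next final value -128 — matching result -128.
Checked all 27 inputs in the declared domain: the outputs agree on every one.
verdict: equivalent


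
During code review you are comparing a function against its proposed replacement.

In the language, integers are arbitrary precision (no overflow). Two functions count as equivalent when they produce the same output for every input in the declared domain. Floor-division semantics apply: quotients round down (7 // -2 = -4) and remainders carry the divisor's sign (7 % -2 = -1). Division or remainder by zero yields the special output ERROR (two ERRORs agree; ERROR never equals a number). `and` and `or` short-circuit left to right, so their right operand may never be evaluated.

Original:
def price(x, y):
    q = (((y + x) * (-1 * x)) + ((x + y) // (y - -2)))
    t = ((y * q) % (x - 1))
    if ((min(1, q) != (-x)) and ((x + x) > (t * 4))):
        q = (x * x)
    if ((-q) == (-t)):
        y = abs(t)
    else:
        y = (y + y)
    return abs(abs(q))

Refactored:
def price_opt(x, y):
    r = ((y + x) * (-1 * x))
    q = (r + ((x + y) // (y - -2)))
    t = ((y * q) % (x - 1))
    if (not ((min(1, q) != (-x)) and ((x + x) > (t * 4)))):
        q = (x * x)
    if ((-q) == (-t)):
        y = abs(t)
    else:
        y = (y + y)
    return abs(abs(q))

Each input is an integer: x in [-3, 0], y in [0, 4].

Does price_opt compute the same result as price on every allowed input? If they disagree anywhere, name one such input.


Input x=-3, y=0: 11 from price versus 9 from price_opt.
verdict: not equivalent; witness: x=-3, y=0


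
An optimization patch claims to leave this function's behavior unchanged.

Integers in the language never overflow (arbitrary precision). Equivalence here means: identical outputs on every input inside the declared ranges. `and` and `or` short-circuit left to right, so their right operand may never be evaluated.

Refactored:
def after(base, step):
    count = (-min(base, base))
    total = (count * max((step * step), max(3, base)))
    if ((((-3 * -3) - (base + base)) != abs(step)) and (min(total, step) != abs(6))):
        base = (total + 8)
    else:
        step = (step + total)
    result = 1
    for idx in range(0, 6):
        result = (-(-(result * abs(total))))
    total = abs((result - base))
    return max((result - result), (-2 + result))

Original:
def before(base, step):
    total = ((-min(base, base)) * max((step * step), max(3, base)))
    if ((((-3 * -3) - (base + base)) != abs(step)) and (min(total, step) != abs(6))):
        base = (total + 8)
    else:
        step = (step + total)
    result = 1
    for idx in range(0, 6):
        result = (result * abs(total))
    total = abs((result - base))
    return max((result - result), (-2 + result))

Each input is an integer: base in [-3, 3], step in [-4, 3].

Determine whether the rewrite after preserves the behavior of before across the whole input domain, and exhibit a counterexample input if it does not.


Reading the diff, among the changes: local variable names differ; and statement counts differ.
Spot check at base=-2, step=-4 — before: total = 32; ((((-3 * -3) - (base + base)) != abs(step)) and (min(total, step) != abs(6))) -> true; base = 40; result = 1; [idx=0]; result = 32; [idx=1]; result = 1024; [idx=2]; result = 32768; [idx=3]; result = 1048576; [idx=4]; result = 33554432; [idx=5]; result = 1073741824; total = 1073741784; return 1073741822. after: count = 2; total = 32; ((((-3 * -3) - (base + base)) != abs(step)) and (min(total, step) != abs(6))) -> true; base = 40; result = 1; [idx=0]; result = 32; [idx=1]; result = 1024; [idx=2]; result = 32768; [idx=3]; result = 1048576; [idx=4]; result = 33554432; [idx=5]; result = 1073741824; total = 1073741784; return 1073741822. Both give 1073741822.
An exhaustive pass over the 56 declared inputs shows identical outputs.
verdict: equivalent


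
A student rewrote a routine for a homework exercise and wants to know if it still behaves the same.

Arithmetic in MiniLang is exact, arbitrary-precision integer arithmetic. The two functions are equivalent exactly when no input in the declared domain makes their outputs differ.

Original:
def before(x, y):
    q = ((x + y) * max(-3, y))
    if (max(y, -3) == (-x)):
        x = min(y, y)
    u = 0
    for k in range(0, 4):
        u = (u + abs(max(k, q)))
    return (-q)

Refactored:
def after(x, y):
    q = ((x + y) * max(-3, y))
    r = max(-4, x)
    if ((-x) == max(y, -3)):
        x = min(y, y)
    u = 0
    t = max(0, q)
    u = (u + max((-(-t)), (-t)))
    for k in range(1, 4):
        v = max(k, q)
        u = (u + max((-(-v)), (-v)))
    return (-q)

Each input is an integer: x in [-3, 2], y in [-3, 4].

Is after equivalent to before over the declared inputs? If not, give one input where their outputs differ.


The two versions differ — the changes include constant usage differs, plus arithmetic usage differs, plus statement counts differ, plus local variable names differ, plus loop structure differs, plus min/max/abs usage differs.
As a probe, take x=-2, y=-3: before runs q=15, then (max(y, -3) == (-x)) is false, then u=0, then (k=0), then u=15, then (k=1), then u=30, then (k=2), then u=45, then (k=3), then u=60, then returns -15; after runs q=15, then r=-2, then ((-x) == max(y, -3)) is false, then u=0, then t=15, then u=15, then (k=1), then v=15, then u=30, then (k=2), then v=15, then u=45, then (k=3), then v=15, then u=60, then returns -15; both end at -15.
Across all 48 domain points the two functions coincide.
verdict: equivalent


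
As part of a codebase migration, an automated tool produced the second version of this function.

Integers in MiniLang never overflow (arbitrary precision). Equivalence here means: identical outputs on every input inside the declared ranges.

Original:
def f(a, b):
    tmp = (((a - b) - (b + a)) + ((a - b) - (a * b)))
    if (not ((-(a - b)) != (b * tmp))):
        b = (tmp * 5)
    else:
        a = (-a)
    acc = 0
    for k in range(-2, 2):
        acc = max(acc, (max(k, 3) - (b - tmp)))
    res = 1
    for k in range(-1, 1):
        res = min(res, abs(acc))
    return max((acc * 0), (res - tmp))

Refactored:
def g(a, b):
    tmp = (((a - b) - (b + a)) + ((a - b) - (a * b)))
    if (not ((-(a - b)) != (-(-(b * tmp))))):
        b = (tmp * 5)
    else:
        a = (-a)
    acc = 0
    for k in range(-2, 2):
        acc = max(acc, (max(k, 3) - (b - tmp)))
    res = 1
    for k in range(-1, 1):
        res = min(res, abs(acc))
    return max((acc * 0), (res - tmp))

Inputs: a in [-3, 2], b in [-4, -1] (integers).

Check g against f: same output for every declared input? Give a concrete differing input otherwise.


Equivalent — the differences include same computation, different form, yet no declared input distinguishes the two.
As a probe, take a=1, b=-2: f runs tmp=9, then (not ((-(a - b)) != (b * tmp))) is false, then a=-1, then acc=0, then (k=-2), then acc=14, then (k=-1), then acc=14, then (k=0), then acc=14, then (k=1), then acc=14, then res=1, then (k=-1), then res=1, then (k=0), then res=1, then returns 0; g runs tmp=9, then (not ((-(a - b)) != (-(-(b * tmp))))) is false, then a=-1, then acc=0, then (k=-2), then acc=14, then (k=-1), then acc=14, then (k=0), then acc=14, then (k=1), then acc=14, then res=1, then (k=-1), then res=1, then (k=0), then res=1, then returns 0; both end at 0.
Sweeping the whole domain (24 inputs) finds no disagreement.
verdict: equivalent
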